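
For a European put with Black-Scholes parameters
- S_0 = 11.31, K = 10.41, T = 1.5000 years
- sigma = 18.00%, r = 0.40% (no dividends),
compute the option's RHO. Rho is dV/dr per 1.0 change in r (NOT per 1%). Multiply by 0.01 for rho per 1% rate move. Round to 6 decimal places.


d1 = 0.5135781979; d2 = 0.2931241210
phi(d1) = 0.3496509822; exp(-qT) = 1.0000000000; exp(-rT) = 0.9940179641
N(-d2) = 0.3847136401
Rho = -K*T*exp(-rT)*N(-d2) = -10.4100 * 1.5000 * 0.9940179641 * 0.3847136401 = -5.971368

Answer: Rho = -5.971368


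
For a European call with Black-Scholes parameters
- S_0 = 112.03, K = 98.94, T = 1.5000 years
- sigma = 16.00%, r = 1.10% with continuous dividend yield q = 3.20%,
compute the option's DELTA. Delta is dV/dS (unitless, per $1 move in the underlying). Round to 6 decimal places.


Answer: Delta = 0.682544

Derivation:
d1 = 0.5713082036; d2 = 0.3753490242
phi(d1) = 0.3388712406; exp(-qT) = 0.9531337871; exp(-rT) = 0.9836353794
N(d1) = 0.7161046291
Delta = exp(-qT) * N(d1) = 0.9531337871 * 0.7161046291 = 0.682544


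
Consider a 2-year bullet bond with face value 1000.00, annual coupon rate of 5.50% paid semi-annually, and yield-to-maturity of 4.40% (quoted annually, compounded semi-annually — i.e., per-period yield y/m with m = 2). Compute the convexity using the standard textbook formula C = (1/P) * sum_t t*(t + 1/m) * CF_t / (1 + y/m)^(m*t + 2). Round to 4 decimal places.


Coupon per period c = face * coupon_rate / m = 27.500000
Periods per year m = 2; per-period yield y/m = 0.022000
Number of cashflows N = 4
Cashflows (t years, CF_t, discount factor 1/(1+y/m)^(m*t), PV):
  t = 0.5000: CF_t = 27.500000, DF = 0.978474, PV = 26.908023
  t = 1.0000: CF_t = 27.500000, DF = 0.957411, PV = 26.328790
  t = 1.5000: CF_t = 27.500000, DF = 0.936801, PV = 25.762026
  t = 2.0000: CF_t = 1027.500000, DF = 0.916635, PV = 941.842421
Price P = sum_t PV_t = 1020.841260
Convexity numerator sum_t t*(t + 1/m) * CF_t / (1+y/m)^(m*t + 2):
  t = 0.5000: term = 12.881013
  t = 1.0000: term = 37.811192
  t = 1.5000: term = 73.994505
  t = 2.0000: term = 4508.649347
Convexity = (1/P) * sum = 4633.336057 / 1020.841260 = 4.538743

Answer: Convexity = 4.5387


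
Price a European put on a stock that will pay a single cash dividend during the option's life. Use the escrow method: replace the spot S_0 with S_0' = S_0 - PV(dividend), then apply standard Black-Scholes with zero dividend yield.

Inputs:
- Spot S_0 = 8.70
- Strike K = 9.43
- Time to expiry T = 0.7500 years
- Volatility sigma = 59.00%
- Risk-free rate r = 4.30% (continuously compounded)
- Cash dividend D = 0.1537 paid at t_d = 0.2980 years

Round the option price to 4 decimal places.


PV(D) = D * exp(-r * t_d) = 0.1537 * 0.98726775 = 0.15174305
S_0' = S_0 - PV(D) = 8.7000 - 0.15174305 = 8.54825695
d1 = (ln(S_0'/K) + (r + sigma^2/2)*T) / (sigma*sqrt(T)) = 0.12646672
d2 = d1 - sigma*sqrt(T) = -0.38448827
exp(-rT) = 0.96826449
N(-d1) = 0.44968125; N(-d2) = 0.64969171
P = K * exp(-rT) * N(-d2) - S_0' * N(-d1) = 9.4300 * 0.96826449 * 0.64969171 - 8.54825695 * 0.44968125 = 2.0882

Answer: Price = 2.0882


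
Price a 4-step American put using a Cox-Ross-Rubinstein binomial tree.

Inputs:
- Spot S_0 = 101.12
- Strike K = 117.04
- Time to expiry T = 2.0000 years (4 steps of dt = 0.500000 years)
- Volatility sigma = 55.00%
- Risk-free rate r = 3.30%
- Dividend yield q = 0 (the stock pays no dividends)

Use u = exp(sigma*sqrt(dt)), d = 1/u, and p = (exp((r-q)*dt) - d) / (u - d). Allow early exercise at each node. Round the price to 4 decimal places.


Answer: Price = V(0,0) = 38.2361

Derivation:
dt = T/N = 0.500000
u = exp(sigma*sqrt(dt)) = 1.475370; d = 1/u = 0.677796
p = (exp((r-q)*dt) - d) / (u - d) = 0.424839
Discount per step: exp(-r*dt) = 0.983635
Stock lattice S(k, i) with i counting down-moves:
  k=0: S(0,0) = 101.1200
  k=1: S(1,0) = 149.1894; S(1,1) = 68.5387
  k=2: S(2,0) = 220.1096; S(2,1) = 101.1200; S(2,2) = 46.4553
  k=3: S(3,0) = 324.7430; S(3,1) = 149.1894; S(3,2) = 68.5387; S(3,3) = 31.4872
  k=4: S(4,0) = 479.1161; S(4,1) = 220.1096; S(4,2) = 101.1200; S(4,3) = 46.4553; S(4,4) = 21.3419
Terminal payoffs V(N, i) = max(K - S_T, 0):
  V(4,0) = 0.000000; V(4,1) = 0.000000; V(4,2) = 15.920000; V(4,3) = 70.584704; V(4,4) = 95.698084
Backward induction: V(k, i) = exp(-r*dt) * [p * V(k+1, i) + (1-p) * V(k+1, i+1)]; then take max(V_cont, immediate exercise) for American.
  V(3,0) = exp(-r*dt) * [p*0.000000 + (1-p)*0.000000] = 0.000000; exercise = 0.000000; V(3,0) = max -> 0.000000
  V(3,1) = exp(-r*dt) * [p*0.000000 + (1-p)*15.920000] = 9.006713; exercise = 0.000000; V(3,1) = max -> 9.006713
  V(3,2) = exp(-r*dt) * [p*15.920000 + (1-p)*70.584704] = 46.585940; exercise = 48.501255; V(3,2) = max -> 48.501255
  V(3,3) = exp(-r*dt) * [p*70.584704 + (1-p)*95.698084] = 83.637465; exercise = 85.552780; V(3,3) = max -> 85.552780
  V(2,0) = exp(-r*dt) * [p*0.000000 + (1-p)*9.006713] = 5.095533; exercise = 0.000000; V(2,0) = max -> 5.095533
  V(2,1) = exp(-r*dt) * [p*9.006713 + (1-p)*48.501255] = 31.203293; exercise = 15.920000; V(2,1) = max -> 31.203293
  V(2,2) = exp(-r*dt) * [p*48.501255 + (1-p)*85.552780] = 68.669389; exercise = 70.584704; V(2,2) = max -> 70.584704
  V(1,0) = exp(-r*dt) * [p*5.095533 + (1-p)*31.203293] = 19.782568; exercise = 0.000000; V(1,0) = max -> 19.782568
  V(1,1) = exp(-r*dt) * [p*31.203293 + (1-p)*70.584704] = 52.972630; exercise = 48.501255; V(1,1) = max -> 52.972630
  V(0,0) = exp(-r*dt) * [p*19.782568 + (1-p)*52.972630] = 38.236056; exercise = 15.920000; V(0,0) = max -> 38.236056


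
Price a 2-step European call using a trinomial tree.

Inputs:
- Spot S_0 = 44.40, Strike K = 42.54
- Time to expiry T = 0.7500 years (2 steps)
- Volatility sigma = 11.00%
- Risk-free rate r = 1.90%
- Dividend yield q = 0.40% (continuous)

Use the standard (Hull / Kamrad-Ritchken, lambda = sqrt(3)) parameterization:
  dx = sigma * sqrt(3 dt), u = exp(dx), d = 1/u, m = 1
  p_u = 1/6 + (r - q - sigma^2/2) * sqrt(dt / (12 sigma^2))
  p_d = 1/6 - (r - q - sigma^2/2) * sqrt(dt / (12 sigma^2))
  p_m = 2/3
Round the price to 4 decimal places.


dt = T/N = 0.375000; dx = sigma*sqrt(3*dt) = 0.116673
u = exp(dx) = 1.123751; d = 1/u = 0.889876
p_u = 0.181050, p_m = 0.666667, p_d = 0.152283
Discount per step: exp(-r*dt) = 0.992900
Stock lattice S(k, j) with j the centered position index:
  k=0: S(0,+0) = 44.4000
  k=1: S(1,-1) = 39.5105; S(1,+0) = 44.4000; S(1,+1) = 49.8946
  k=2: S(2,-2) = 35.1595; S(2,-1) = 39.5105; S(2,+0) = 44.4000; S(2,+1) = 49.8946; S(2,+2) = 56.0691
Terminal payoffs V(N, j) = max(S_T - K, 0):
  V(2,-2) = 0.000000; V(2,-1) = 0.000000; V(2,+0) = 1.860000; V(2,+1) = 7.354565; V(2,+2) = 13.529092
Backward induction: V(k, j) = exp(-r*dt) * [p_u * V(k+1, j+1) + p_m * V(k+1, j) + p_d * V(k+1, j-1)]
  V(1,-1) = exp(-r*dt) * [p_u*1.860000 + p_m*0.000000 + p_d*0.000000] = 0.334362
  V(1,+0) = exp(-r*dt) * [p_u*7.354565 + p_m*1.860000 + p_d*0.000000] = 2.553286
  V(1,+1) = exp(-r*dt) * [p_u*13.529092 + p_m*7.354565 + p_d*1.860000] = 7.581520
  V(0,+0) = exp(-r*dt) * [p_u*7.581520 + p_m*2.553286 + p_d*0.334362] = 3.103550

Answer: Price = V(0,0) = 3.1035


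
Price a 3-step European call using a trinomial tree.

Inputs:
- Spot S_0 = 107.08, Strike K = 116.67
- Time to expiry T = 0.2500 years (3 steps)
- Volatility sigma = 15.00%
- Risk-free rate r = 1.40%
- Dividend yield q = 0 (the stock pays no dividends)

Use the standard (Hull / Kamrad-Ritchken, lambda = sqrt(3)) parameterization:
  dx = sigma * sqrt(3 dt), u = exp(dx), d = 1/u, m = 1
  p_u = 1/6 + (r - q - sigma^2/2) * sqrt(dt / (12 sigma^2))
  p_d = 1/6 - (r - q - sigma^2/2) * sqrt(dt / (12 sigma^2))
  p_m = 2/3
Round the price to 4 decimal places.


Answer: Price = V(0,0) = 0.5190

Derivation:
dt = T/N = 0.083333; dx = sigma*sqrt(3*dt) = 0.075000
u = exp(dx) = 1.077884; d = 1/u = 0.927743
p_u = 0.168194, p_m = 0.666667, p_d = 0.165139
Discount per step: exp(-r*dt) = 0.998834
Stock lattice S(k, j) with j the centered position index:
  k=0: S(0,+0) = 107.0800
  k=1: S(1,-1) = 99.3428; S(1,+0) = 107.0800; S(1,+1) = 115.4198
  k=2: S(2,-2) = 92.1646; S(2,-1) = 99.3428; S(2,+0) = 107.0800; S(2,+1) = 115.4198; S(2,+2) = 124.4092
  k=3: S(3,-3) = 85.5051; S(3,-2) = 92.1646; S(3,-1) = 99.3428; S(3,+0) = 107.0800; S(3,+1) = 115.4198; S(3,+2) = 124.4092; S(3,+3) = 134.0987
Terminal payoffs V(N, j) = max(S_T - K, 0):
  V(3,-3) = 0.000000; V(3,-2) = 0.000000; V(3,-1) = 0.000000; V(3,+0) = 0.000000; V(3,+1) = 0.000000; V(3,+2) = 7.739211; V(3,+3) = 17.428716
Backward induction: V(k, j) = exp(-r*dt) * [p_u * V(k+1, j+1) + p_m * V(k+1, j) + p_d * V(k+1, j-1)]
  V(2,-2) = exp(-r*dt) * [p_u*0.000000 + p_m*0.000000 + p_d*0.000000] = 0.000000
  V(2,-1) = exp(-r*dt) * [p_u*0.000000 + p_m*0.000000 + p_d*0.000000] = 0.000000
  V(2,+0) = exp(-r*dt) * [p_u*0.000000 + p_m*0.000000 + p_d*0.000000] = 0.000000
  V(2,+1) = exp(-r*dt) * [p_u*7.739211 + p_m*0.000000 + p_d*0.000000] = 1.300174
  V(2,+2) = exp(-r*dt) * [p_u*17.428716 + p_m*7.739211 + p_d*0.000000] = 8.081453
  V(1,-1) = exp(-r*dt) * [p_u*0.000000 + p_m*0.000000 + p_d*0.000000] = 0.000000
  V(1,+0) = exp(-r*dt) * [p_u*1.300174 + p_m*0.000000 + p_d*0.000000] = 0.218427
  V(1,+1) = exp(-r*dt) * [p_u*8.081453 + p_m*1.300174 + p_d*0.000000] = 2.223443
  V(0,+0) = exp(-r*dt) * [p_u*2.223443 + p_m*0.218427 + p_d*0.000000] = 0.518983


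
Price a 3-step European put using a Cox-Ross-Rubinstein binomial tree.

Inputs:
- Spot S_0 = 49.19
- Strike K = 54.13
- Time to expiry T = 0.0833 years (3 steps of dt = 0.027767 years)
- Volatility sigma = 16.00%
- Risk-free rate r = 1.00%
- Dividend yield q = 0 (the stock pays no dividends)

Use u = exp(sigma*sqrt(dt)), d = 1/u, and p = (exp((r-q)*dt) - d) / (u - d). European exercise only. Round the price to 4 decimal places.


Answer: Price = V(0,0) = 4.8949

Derivation:
dt = T/N = 0.027767
u = exp(sigma*sqrt(dt)) = 1.027020; d = 1/u = 0.973691
p = (exp((r-q)*dt) - d) / (u - d) = 0.498542
Discount per step: exp(-r*dt) = 0.999722
Stock lattice S(k, i) with i counting down-moves:
  k=0: S(0,0) = 49.1900
  k=1: S(1,0) = 50.5191; S(1,1) = 47.8959
  k=2: S(2,0) = 51.8841; S(2,1) = 49.1900; S(2,2) = 46.6358
  k=3: S(3,0) = 53.2860; S(3,1) = 50.5191; S(3,2) = 47.8959; S(3,3) = 45.4088
Terminal payoffs V(N, i) = max(K - S_T, 0):
  V(3,0) = 0.843962; V(3,1) = 3.610890; V(3,2) = 6.234143; V(3,3) = 8.721180
Backward induction: V(k, i) = exp(-r*dt) * [p * V(k+1, i) + (1-p) * V(k+1, i+1)].
  V(2,0) = exp(-r*dt) * [p*0.843962 + (1-p)*3.610890] = 2.230839
  V(2,1) = exp(-r*dt) * [p*3.610890 + (1-p)*6.234143] = 4.924972
  V(2,2) = exp(-r*dt) * [p*6.234143 + (1-p)*8.721180] = 7.479209
  V(1,0) = exp(-r*dt) * [p*2.230839 + (1-p)*4.924972] = 3.580838
  V(1,1) = exp(-r*dt) * [p*4.924972 + (1-p)*7.479209] = 6.204091
  V(0,0) = exp(-r*dt) * [p*3.580838 + (1-p)*6.204091] = 4.894928


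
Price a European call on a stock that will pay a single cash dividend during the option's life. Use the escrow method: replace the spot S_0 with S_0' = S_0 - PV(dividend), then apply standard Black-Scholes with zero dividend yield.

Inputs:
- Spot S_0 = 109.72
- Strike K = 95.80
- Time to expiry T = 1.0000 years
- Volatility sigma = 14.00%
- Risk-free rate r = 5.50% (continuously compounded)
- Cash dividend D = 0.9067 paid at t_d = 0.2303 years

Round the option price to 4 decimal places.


Answer: Price = 18.7790

Derivation:
PV(D) = D * exp(-r * t_d) = 0.9067 * 0.98741338 = 0.89528771
S_0' = S_0 - PV(D) = 109.7200 - 0.89528771 = 108.82471229
d1 = (ln(S_0'/K) + (r + sigma^2/2)*T) / (sigma*sqrt(T)) = 1.37339828
d2 = d1 - sigma*sqrt(T) = 1.23339828
exp(-rT) = 0.94648515
N(d1) = 0.91518572; N(d2) = 0.89128640
C = S_0' * N(d1) - K * exp(-rT) * N(d2) = 108.82471229 * 0.91518572 - 95.8000 * 0.94648515 * 0.89128640 = 18.7790


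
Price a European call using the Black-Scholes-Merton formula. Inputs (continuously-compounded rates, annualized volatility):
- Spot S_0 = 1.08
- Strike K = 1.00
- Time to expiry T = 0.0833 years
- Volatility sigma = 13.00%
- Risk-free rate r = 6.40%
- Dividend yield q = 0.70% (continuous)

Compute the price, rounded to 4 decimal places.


Answer: Price = 0.0849

Derivation:
d1 = (ln(S/K) + (r - q + 0.5*sigma^2) * T) / (sigma * sqrt(T)) = 2.19649393
d2 = d1 - sigma * sqrt(T) = 2.15897367
exp(-rT) = 0.99468299; exp(-qT) = 0.99941707
C = S_0 * exp(-qT) * N(d1) - K * exp(-rT) * N(d2)
N(d1) = 0.98597170; N(d2) = 0.98457390
C = 1.0800 * 0.99941707 * 0.98597170 - 1.0000 * 0.99468299 * 0.98457390 = 0.0849


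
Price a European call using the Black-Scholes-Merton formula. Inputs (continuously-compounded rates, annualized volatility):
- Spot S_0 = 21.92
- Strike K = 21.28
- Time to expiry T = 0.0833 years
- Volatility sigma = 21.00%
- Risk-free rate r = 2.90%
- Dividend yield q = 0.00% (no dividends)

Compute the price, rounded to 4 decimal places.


Answer: Price = 0.9385

Derivation:
d1 = (ln(S/K) + (r - q + 0.5*sigma^2) * T) / (sigma * sqrt(T)) = 0.55905720
d2 = d1 - sigma * sqrt(T) = 0.49844755
exp(-rT) = 0.99758722; exp(-qT) = 1.00000000
C = S_0 * exp(-qT) * N(d1) - K * exp(-rT) * N(d2)
N(d1) = 0.71193866; N(d2) = 0.69091568
C = 21.9200 * 1.00000000 * 0.71193866 - 21.2800 * 0.99758722 * 0.69091568 = 0.9385


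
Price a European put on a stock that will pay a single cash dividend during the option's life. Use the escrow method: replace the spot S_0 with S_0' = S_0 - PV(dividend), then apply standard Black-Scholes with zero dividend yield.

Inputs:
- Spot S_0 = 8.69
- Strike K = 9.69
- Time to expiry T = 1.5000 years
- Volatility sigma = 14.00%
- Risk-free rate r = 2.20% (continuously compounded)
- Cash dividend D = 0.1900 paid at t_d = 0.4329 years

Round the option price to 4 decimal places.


PV(D) = D * exp(-r * t_d) = 0.1900 * 0.99052141 = 0.18819907
S_0' = S_0 - PV(D) = 8.6900 - 0.18819907 = 8.50180093
d1 = (ln(S_0'/K) + (r + sigma^2/2)*T) / (sigma*sqrt(T)) = -0.48474475
d2 = d1 - sigma*sqrt(T) = -0.65620903
exp(-rT) = 0.96753856
N(-d1) = 0.68607129; N(-d2) = 0.74415518
P = K * exp(-rT) * N(-d2) - S_0' * N(-d1) = 9.6900 * 0.96753856 * 0.74415518 - 8.50180093 * 0.68607129 = 1.1439

Answer: Price = 1.1439


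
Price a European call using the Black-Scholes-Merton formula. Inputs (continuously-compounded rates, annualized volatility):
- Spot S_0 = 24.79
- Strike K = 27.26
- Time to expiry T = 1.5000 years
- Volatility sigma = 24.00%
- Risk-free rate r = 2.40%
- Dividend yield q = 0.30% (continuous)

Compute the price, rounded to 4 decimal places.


d1 = (ln(S/K) + (r - q + 0.5*sigma^2) * T) / (sigma * sqrt(T)) = -0.06899423
d2 = d1 - sigma * sqrt(T) = -0.36293300
exp(-rT) = 0.96464029; exp(-qT) = 0.99551011
C = S_0 * exp(-qT) * N(d1) - K * exp(-rT) * N(d2)
N(d1) = 0.47249710; N(d2) = 0.35832747
C = 24.7900 * 0.99551011 * 0.47249710 - 27.2600 * 0.96464029 * 0.35832747 = 2.2380

Answer: Price = 2.2380


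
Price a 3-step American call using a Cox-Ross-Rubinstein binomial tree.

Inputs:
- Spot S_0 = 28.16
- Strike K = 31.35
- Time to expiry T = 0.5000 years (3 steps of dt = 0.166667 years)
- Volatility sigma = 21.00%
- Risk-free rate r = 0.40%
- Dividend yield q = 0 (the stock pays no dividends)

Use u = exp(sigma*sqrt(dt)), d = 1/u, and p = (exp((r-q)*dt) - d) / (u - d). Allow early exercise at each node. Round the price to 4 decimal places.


dt = T/N = 0.166667
u = exp(sigma*sqrt(dt)) = 1.089514; d = 1/u = 0.917840
p = (exp((r-q)*dt) - d) / (u - d) = 0.482465
Discount per step: exp(-r*dt) = 0.999334
Stock lattice S(k, i) with i counting down-moves:
  k=0: S(0,0) = 28.1600
  k=1: S(1,0) = 30.6807; S(1,1) = 25.8464
  k=2: S(2,0) = 33.4271; S(2,1) = 28.1600; S(2,2) = 23.7228
  k=3: S(3,0) = 36.4193; S(3,1) = 30.6807; S(3,2) = 25.8464; S(3,3) = 21.7738
Terminal payoffs V(N, i) = max(S_T - K, 0):
  V(3,0) = 5.069304; V(3,1) = 0.000000; V(3,2) = 0.000000; V(3,3) = 0.000000
Backward induction: V(k, i) = exp(-r*dt) * [p * V(k+1, i) + (1-p) * V(k+1, i+1)]; then take max(V_cont, immediate exercise) for American.
  V(2,0) = exp(-r*dt) * [p*5.069304 + (1-p)*0.000000] = 2.444130; exercise = 2.077095; V(2,0) = max -> 2.444130
  V(2,1) = exp(-r*dt) * [p*0.000000 + (1-p)*0.000000] = 0.000000; exercise = 0.000000; V(2,1) = max -> 0.000000
  V(2,2) = exp(-r*dt) * [p*0.000000 + (1-p)*0.000000] = 0.000000; exercise = 0.000000; V(2,2) = max -> 0.000000
  V(1,0) = exp(-r*dt) * [p*2.444130 + (1-p)*0.000000] = 1.178421; exercise = 0.000000; V(1,0) = max -> 1.178421
  V(1,1) = exp(-r*dt) * [p*0.000000 + (1-p)*0.000000] = 0.000000; exercise = 0.000000; V(1,1) = max -> 0.000000
  V(0,0) = exp(-r*dt) * [p*1.178421 + (1-p)*0.000000] = 0.568167; exercise = 0.000000; V(0,0) = max -> 0.568167

Answer: Price = V(0,0) = 0.5682


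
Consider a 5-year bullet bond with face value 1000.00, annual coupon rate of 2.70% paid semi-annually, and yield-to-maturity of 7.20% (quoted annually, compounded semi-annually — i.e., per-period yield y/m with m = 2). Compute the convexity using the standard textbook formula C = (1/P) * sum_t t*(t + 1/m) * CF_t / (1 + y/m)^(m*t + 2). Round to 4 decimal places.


Answer: Convexity = 23.4011

Derivation:
Coupon per period c = face * coupon_rate / m = 13.500000
Periods per year m = 2; per-period yield y/m = 0.036000
Number of cashflows N = 10
Cashflows (t years, CF_t, discount factor 1/(1+y/m)^(m*t), PV):
  t = 0.5000: CF_t = 13.500000, DF = 0.965251, PV = 13.030888
  t = 1.0000: CF_t = 13.500000, DF = 0.931709, PV = 12.578077
  t = 1.5000: CF_t = 13.500000, DF = 0.899333, PV = 12.141001
  t = 2.0000: CF_t = 13.500000, DF = 0.868082, PV = 11.719113
  t = 2.5000: CF_t = 13.500000, DF = 0.837917, PV = 11.311885
  t = 3.0000: CF_t = 13.500000, DF = 0.808801, PV = 10.918808
  t = 3.5000: CF_t = 13.500000, DF = 0.780696, PV = 10.539390
  t = 4.0000: CF_t = 13.500000, DF = 0.753567, PV = 10.173156
  t = 4.5000: CF_t = 13.500000, DF = 0.727381, PV = 9.819649
  t = 5.0000: CF_t = 1013.500000, DF = 0.702106, PV = 711.584040
Price P = sum_t PV_t = 813.816009
Convexity numerator sum_t t*(t + 1/m) * CF_t / (1+y/m)^(m*t + 2):
  t = 0.5000: term = 6.070501
  t = 1.0000: term = 17.578670
  t = 1.5000: term = 33.935656
  t = 2.0000: term = 54.594041
  t = 2.5000: term = 79.045426
  t = 3.0000: term = 106.818143
  t = 3.5000: term = 137.475088
  t = 4.0000: term = 170.611664
  t = 4.5000: term = 205.853842
  t = 5.0000: term = 18232.212834
Convexity = (1/P) * sum = 19044.195864 / 813.816009 = 23.401107


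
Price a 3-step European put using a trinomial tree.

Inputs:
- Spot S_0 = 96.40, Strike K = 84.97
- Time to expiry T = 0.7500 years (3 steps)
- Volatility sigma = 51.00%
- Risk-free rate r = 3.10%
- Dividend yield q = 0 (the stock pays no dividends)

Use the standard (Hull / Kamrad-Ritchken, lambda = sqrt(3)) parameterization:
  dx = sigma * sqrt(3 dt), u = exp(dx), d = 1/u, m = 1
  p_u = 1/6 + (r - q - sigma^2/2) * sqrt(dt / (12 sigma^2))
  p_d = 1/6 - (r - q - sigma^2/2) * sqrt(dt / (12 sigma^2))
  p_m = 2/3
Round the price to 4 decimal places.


Answer: Price = V(0,0) = 9.9548

Derivation:
dt = T/N = 0.250000; dx = sigma*sqrt(3*dt) = 0.441673
u = exp(dx) = 1.555307; d = 1/u = 0.642960
p_u = 0.138634, p_m = 0.666667, p_d = 0.194699
Discount per step: exp(-r*dt) = 0.992280
Stock lattice S(k, j) with j the centered position index:
  k=0: S(0,+0) = 96.4000
  k=1: S(1,-1) = 61.9813; S(1,+0) = 96.4000; S(1,+1) = 149.9316
  k=2: S(2,-2) = 39.8515; S(2,-1) = 61.9813; S(2,+0) = 96.4000; S(2,+1) = 149.9316; S(2,+2) = 233.1897
  k=3: S(3,-3) = 25.6229; S(3,-2) = 39.8515; S(3,-1) = 61.9813; S(3,+0) = 96.4000; S(3,+1) = 149.9316; S(3,+2) = 233.1897; S(3,+3) = 362.6815
Terminal payoffs V(N, j) = max(K - S_T, 0):
  V(3,-3) = 59.347078; V(3,-2) = 45.118490; V(3,-1) = 22.988668; V(3,+0) = 0.000000; V(3,+1) = 0.000000; V(3,+2) = 0.000000; V(3,+3) = 0.000000
Backward induction: V(k, j) = exp(-r*dt) * [p_u * V(k+1, j+1) + p_m * V(k+1, j) + p_d * V(k+1, j-1)]
  V(2,-2) = exp(-r*dt) * [p_u*22.988668 + p_m*45.118490 + p_d*59.347078] = 44.474820
  V(2,-1) = exp(-r*dt) * [p_u*0.000000 + p_m*22.988668 + p_d*45.118490] = 23.924184
  V(2,+0) = exp(-r*dt) * [p_u*0.000000 + p_m*0.000000 + p_d*22.988668] = 4.441323
  V(2,+1) = exp(-r*dt) * [p_u*0.000000 + p_m*0.000000 + p_d*0.000000] = 0.000000
  V(2,+2) = exp(-r*dt) * [p_u*0.000000 + p_m*0.000000 + p_d*0.000000] = 0.000000
  V(1,-1) = exp(-r*dt) * [p_u*4.441323 + p_m*23.924184 + p_d*44.474820] = 25.029657
  V(1,+0) = exp(-r*dt) * [p_u*0.000000 + p_m*4.441323 + p_d*23.924184] = 7.560085
  V(1,+1) = exp(-r*dt) * [p_u*0.000000 + p_m*0.000000 + p_d*4.441323] = 0.858047
  V(0,+0) = exp(-r*dt) * [p_u*0.858047 + p_m*7.560085 + p_d*25.029657] = 9.954818


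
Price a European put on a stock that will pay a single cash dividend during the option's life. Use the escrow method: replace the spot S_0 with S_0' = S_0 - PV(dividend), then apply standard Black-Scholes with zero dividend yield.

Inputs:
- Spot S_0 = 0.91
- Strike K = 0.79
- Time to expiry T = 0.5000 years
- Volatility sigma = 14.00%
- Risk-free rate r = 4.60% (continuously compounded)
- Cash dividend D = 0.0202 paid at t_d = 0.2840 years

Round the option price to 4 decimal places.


PV(D) = D * exp(-r * t_d) = 0.0202 * 0.98702096 = 0.01993782
S_0' = S_0 - PV(D) = 0.9100 - 0.01993782 = 0.89006218
d1 = (ln(S_0'/K) + (r + sigma^2/2)*T) / (sigma*sqrt(T)) = 1.48652408
d2 = d1 - sigma*sqrt(T) = 1.38752913
exp(-rT) = 0.97726248
N(-d1) = 0.06857028; N(-d2) = 0.08264024
P = K * exp(-rT) * N(-d2) - S_0' * N(-d1) = 0.7900 * 0.97726248 * 0.08264024 - 0.89006218 * 0.06857028 = 0.0028

Answer: Price = 0.0028


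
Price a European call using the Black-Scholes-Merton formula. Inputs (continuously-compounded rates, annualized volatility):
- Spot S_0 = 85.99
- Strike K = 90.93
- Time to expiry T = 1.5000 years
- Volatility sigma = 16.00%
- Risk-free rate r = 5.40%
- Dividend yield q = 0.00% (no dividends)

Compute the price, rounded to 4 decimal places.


d1 = (ln(S/K) + (r - q + 0.5*sigma^2) * T) / (sigma * sqrt(T)) = 0.22627687
d2 = d1 - sigma * sqrt(T) = 0.03031770
exp(-rT) = 0.92219369; exp(-qT) = 1.00000000
C = S_0 * exp(-qT) * N(d1) - K * exp(-rT) * N(d2)
N(d1) = 0.58950696; N(d2) = 0.51209316
C = 85.9900 * 1.00000000 * 0.58950696 - 90.9300 * 0.92219369 * 0.51209316 = 7.7501

Answer: Price = 7.7501


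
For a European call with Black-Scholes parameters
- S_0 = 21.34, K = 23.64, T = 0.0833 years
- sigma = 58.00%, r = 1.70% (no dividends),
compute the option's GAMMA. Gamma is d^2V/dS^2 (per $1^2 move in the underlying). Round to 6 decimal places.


Answer: Gamma = 0.097590

Derivation:
d1 = -0.5192997572; d2 = -0.6866978456
phi(d1) = 0.3486193457; exp(-qT) = 1.0000000000; exp(-rT) = 0.9985849022
Gamma = exp(-qT) * phi(d1) / (S * sigma * sqrt(T)) = 1.0000000000 * 0.3486193457 / (21.3400 * 0.5800 * 0.2886173938) = 0.097590


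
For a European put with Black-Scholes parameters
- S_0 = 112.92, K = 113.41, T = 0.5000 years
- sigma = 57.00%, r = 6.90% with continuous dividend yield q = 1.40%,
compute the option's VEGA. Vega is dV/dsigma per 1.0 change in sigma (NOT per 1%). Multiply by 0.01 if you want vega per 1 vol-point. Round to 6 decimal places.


d1 = 0.2590120542; d2 = -0.1440388111
phi(d1) = 0.3857822626; exp(-qT) = 0.9930244429; exp(-rT) = 0.9660883397
Vega = S * exp(-qT) * phi(d1) * sqrt(T) = 112.9200 * 0.9930244429 * 0.3857822626 * 0.7071067812 = 30.588492

Answer: Vega = 30.588492


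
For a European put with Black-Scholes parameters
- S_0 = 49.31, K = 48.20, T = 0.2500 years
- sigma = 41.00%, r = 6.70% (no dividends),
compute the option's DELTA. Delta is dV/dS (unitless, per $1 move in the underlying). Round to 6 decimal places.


Answer: Delta = -0.383894

Derivation:
d1 = 0.2952701423; d2 = 0.0902701423
phi(d1) = 0.3819251005; exp(-qT) = 1.0000000000; exp(-rT) = 0.9833895013
N(-d1) = 0.3838937616
Delta = -exp(-qT) * N(-d1) = -1.0000000000 * 0.3838937616 = -0.383894


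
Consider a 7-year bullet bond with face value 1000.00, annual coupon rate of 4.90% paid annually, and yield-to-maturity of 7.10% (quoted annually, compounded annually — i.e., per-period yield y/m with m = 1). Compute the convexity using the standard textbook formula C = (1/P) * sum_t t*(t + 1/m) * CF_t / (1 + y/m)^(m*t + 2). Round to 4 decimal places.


Coupon per period c = face * coupon_rate / m = 49.000000
Periods per year m = 1; per-period yield y/m = 0.071000
Number of cashflows N = 7
Cashflows (t years, CF_t, discount factor 1/(1+y/m)^(m*t), PV):
  t = 1.0000: CF_t = 49.000000, DF = 0.933707, PV = 45.751634
  t = 2.0000: CF_t = 49.000000, DF = 0.871808, PV = 42.718612
  t = 3.0000: CF_t = 49.000000, DF = 0.814013, PV = 39.886660
  t = 4.0000: CF_t = 49.000000, DF = 0.760050, PV = 37.242446
  t = 5.0000: CF_t = 49.000000, DF = 0.709664, PV = 34.773526
  t = 6.0000: CF_t = 49.000000, DF = 0.662618, PV = 32.468278
  t = 7.0000: CF_t = 1049.000000, DF = 0.618691, PV = 649.006718
Price P = sum_t PV_t = 881.847874
Convexity numerator sum_t t*(t + 1/m) * CF_t / (1+y/m)^(m*t + 2):
  t = 1.0000: term = 79.773319
  t = 2.0000: term = 223.454676
  t = 3.0000: term = 417.282308
  t = 4.0000: term = 649.365559
  t = 5.0000: term = 909.475573
  t = 6.0000: term = 1188.856958
  t = 7.0000: term = 31685.333144
Convexity = (1/P) * sum = 35153.541536 / 881.847874 = 39.863499

Answer: Convexity = 39.8635


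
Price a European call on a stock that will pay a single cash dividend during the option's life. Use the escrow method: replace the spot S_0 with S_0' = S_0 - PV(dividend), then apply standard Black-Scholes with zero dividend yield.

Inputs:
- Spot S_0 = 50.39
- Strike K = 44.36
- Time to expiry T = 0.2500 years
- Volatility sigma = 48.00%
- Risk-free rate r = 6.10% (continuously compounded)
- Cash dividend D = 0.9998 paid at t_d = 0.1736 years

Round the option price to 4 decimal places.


Answer: Price = 7.8685

Derivation:
PV(D) = D * exp(-r * t_d) = 0.9998 * 0.98946627 = 0.98926838
S_0' = S_0 - PV(D) = 50.3900 - 0.98926838 = 49.40073162
d1 = (ln(S_0'/K) + (r + sigma^2/2)*T) / (sigma*sqrt(T)) = 0.63198780
d2 = d1 - sigma*sqrt(T) = 0.39198780
exp(-rT) = 0.98486569
N(d1) = 0.73630258; N(d2) = 0.65246639
C = S_0' * N(d1) - K * exp(-rT) * N(d2) = 49.40073162 * 0.73630258 - 44.3600 * 0.98486569 * 0.65246639 = 7.8685


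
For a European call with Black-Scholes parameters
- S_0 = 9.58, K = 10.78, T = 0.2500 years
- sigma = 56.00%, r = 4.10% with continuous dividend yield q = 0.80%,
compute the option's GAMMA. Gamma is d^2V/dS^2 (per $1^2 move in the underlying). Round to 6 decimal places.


Answer: Gamma = 0.143789

Derivation:
d1 = -0.2520177625; d2 = -0.5320177625
phi(d1) = 0.3864723281; exp(-qT) = 0.9980019987; exp(-rT) = 0.9898023522
Gamma = exp(-qT) * phi(d1) / (S * sigma * sqrt(T)) = 0.9980019987 * 0.3864723281 / (9.5800 * 0.5600 * 0.5000000000) = 0.143789


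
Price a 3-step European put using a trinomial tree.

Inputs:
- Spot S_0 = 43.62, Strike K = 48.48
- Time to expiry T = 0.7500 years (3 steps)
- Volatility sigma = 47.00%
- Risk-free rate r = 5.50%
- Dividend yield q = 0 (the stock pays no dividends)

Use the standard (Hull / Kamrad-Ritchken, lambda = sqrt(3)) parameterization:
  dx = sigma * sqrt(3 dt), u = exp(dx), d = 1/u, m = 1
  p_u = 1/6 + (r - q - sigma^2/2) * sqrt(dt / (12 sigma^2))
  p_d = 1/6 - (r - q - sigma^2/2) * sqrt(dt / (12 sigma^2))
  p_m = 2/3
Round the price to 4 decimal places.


dt = T/N = 0.250000; dx = sigma*sqrt(3*dt) = 0.407032
u = exp(dx) = 1.502352; d = 1/u = 0.665623
p_u = 0.149638, p_m = 0.666667, p_d = 0.183695
Discount per step: exp(-r*dt) = 0.986344
Stock lattice S(k, j) with j the centered position index:
  k=0: S(0,+0) = 43.6200
  k=1: S(1,-1) = 29.0345; S(1,+0) = 43.6200; S(1,+1) = 65.5326
  k=2: S(2,-2) = 19.3260; S(2,-1) = 29.0345; S(2,+0) = 43.6200; S(2,+1) = 65.5326; S(2,+2) = 98.4530
  k=3: S(3,-3) = 12.8638; S(3,-2) = 19.3260; S(3,-1) = 29.0345; S(3,+0) = 43.6200; S(3,+1) = 65.5326; S(3,+2) = 98.4530; S(3,+3) = 147.9111
Terminal payoffs V(N, j) = max(K - S_T, 0):
  V(3,-3) = 35.616164; V(3,-2) = 29.153990; V(3,-1) = 19.445528; V(3,+0) = 4.860000; V(3,+1) = 0.000000; V(3,+2) = 0.000000; V(3,+3) = 0.000000
Backward induction: V(k, j) = exp(-r*dt) * [p_u * V(k+1, j+1) + p_m * V(k+1, j) + p_d * V(k+1, j-1)]
  V(2,-2) = exp(-r*dt) * [p_u*19.445528 + p_m*29.153990 + p_d*35.616164] = 28.493812
  V(2,-1) = exp(-r*dt) * [p_u*4.860000 + p_m*19.445528 + p_d*29.153990] = 18.786285
  V(2,+0) = exp(-r*dt) * [p_u*0.000000 + p_m*4.860000 + p_d*19.445528] = 6.719030
  V(2,+1) = exp(-r*dt) * [p_u*0.000000 + p_m*0.000000 + p_d*4.860000] = 0.880568
  V(2,+2) = exp(-r*dt) * [p_u*0.000000 + p_m*0.000000 + p_d*0.000000] = 0.000000
  V(1,-1) = exp(-r*dt) * [p_u*6.719030 + p_m*18.786285 + p_d*28.493812] = 18.507558
  V(1,+0) = exp(-r*dt) * [p_u*0.880568 + p_m*6.719030 + p_d*18.786285] = 7.951979
  V(1,+1) = exp(-r*dt) * [p_u*0.000000 + p_m*0.880568 + p_d*6.719030] = 1.796429
  V(0,+0) = exp(-r*dt) * [p_u*1.796429 + p_m*7.951979 + p_d*18.507558] = 8.847395

Answer: Price = V(0,0) = 8.8474


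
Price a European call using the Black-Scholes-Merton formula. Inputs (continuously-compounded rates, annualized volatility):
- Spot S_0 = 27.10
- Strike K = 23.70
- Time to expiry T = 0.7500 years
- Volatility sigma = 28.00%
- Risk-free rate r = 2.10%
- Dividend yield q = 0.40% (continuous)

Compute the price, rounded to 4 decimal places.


d1 = (ln(S/K) + (r - q + 0.5*sigma^2) * T) / (sigma * sqrt(T)) = 0.72667235
d2 = d1 - sigma * sqrt(T) = 0.48418523
exp(-rT) = 0.98437338; exp(-qT) = 0.99700450
C = S_0 * exp(-qT) * N(d1) - K * exp(-rT) * N(d2)
N(d1) = 0.76628665; N(d2) = 0.68587279
C = 27.1000 * 0.99700450 * 0.76628665 - 23.7000 * 0.98437338 * 0.68587279 = 4.7030

Answer: Price = 4.7030


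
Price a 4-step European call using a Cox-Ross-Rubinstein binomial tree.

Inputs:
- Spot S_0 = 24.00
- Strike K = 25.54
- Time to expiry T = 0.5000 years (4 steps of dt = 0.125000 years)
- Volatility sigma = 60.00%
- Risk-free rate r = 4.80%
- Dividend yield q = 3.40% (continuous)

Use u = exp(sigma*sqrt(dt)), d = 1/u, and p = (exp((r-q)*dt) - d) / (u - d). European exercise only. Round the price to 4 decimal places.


dt = T/N = 0.125000
u = exp(sigma*sqrt(dt)) = 1.236311; d = 1/u = 0.808858
p = (exp((r-q)*dt) - d) / (u - d) = 0.451263
Discount per step: exp(-r*dt) = 0.994018
Stock lattice S(k, i) with i counting down-moves:
  k=0: S(0,0) = 24.0000
  k=1: S(1,0) = 29.6715; S(1,1) = 19.4126
  k=2: S(2,0) = 36.6832; S(2,1) = 24.0000; S(2,2) = 15.7020
  k=3: S(3,0) = 45.3518; S(3,1) = 29.6715; S(3,2) = 19.4126; S(3,3) = 12.7007
  k=4: S(4,0) = 56.0689; S(4,1) = 36.6832; S(4,2) = 24.0000; S(4,3) = 15.7020; S(4,4) = 10.2731
Terminal payoffs V(N, i) = max(S_T - K, 0):
  V(4,0) = 30.528938; V(4,1) = 11.143164; V(4,2) = 0.000000; V(4,3) = 0.000000; V(4,4) = 0.000000
Backward induction: V(k, i) = exp(-r*dt) * [p * V(k+1, i) + (1-p) * V(k+1, i+1)].
  V(3,0) = exp(-r*dt) * [p*30.528938 + (1-p)*11.143164] = 19.772248
  V(3,1) = exp(-r*dt) * [p*11.143164 + (1-p)*0.000000] = 4.998412
  V(3,2) = exp(-r*dt) * [p*0.000000 + (1-p)*0.000000] = 0.000000
  V(3,3) = exp(-r*dt) * [p*0.000000 + (1-p)*0.000000] = 0.000000
  V(2,0) = exp(-r*dt) * [p*19.772248 + (1-p)*4.998412] = 11.595509
  V(2,1) = exp(-r*dt) * [p*4.998412 + (1-p)*0.000000] = 2.242103
  V(2,2) = exp(-r*dt) * [p*0.000000 + (1-p)*0.000000] = 0.000000
  V(1,0) = exp(-r*dt) * [p*11.595509 + (1-p)*2.242103] = 6.424284
  V(1,1) = exp(-r*dt) * [p*2.242103 + (1-p)*0.000000] = 1.005725
  V(0,0) = exp(-r*dt) * [p*6.424284 + (1-p)*1.005725] = 3.430274

Answer: Price = V(0,0) = 3.4303


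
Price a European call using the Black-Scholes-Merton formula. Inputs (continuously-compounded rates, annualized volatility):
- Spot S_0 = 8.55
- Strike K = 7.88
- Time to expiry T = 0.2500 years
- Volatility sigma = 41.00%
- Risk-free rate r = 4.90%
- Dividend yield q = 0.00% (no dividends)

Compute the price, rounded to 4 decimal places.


d1 = (ln(S/K) + (r - q + 0.5*sigma^2) * T) / (sigma * sqrt(T)) = 0.56032136
d2 = d1 - sigma * sqrt(T) = 0.35532136
exp(-rT) = 0.98782473; exp(-qT) = 1.00000000
C = S_0 * exp(-qT) * N(d1) - K * exp(-rT) * N(d2)
N(d1) = 0.71236987; N(d2) = 0.63882557
C = 8.5500 * 1.00000000 * 0.71236987 - 7.8800 * 0.98782473 * 0.63882557 = 1.1181

Answer: Price = 1.1181


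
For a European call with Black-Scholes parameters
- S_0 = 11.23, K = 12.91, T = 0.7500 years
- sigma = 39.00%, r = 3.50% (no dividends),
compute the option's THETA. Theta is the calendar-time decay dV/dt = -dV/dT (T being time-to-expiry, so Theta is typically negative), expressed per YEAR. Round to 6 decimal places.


d1 = -0.1661760222; d2 = -0.5039259296
phi(d1) = 0.3934718432; exp(-qT) = 1.0000000000; exp(-rT) = 0.9740915363
Theta = -S*exp(-qT)*phi(d1)*sigma/(2*sqrt(T)) - r*K*exp(-rT)*N(d2) + q*S*exp(-qT)*N(d1)
N(d1) = 0.4340092143; N(d2) = 0.3071567143; sqrt(T) = 0.8660254038
Term 1 = -11.2300 * 1.0000000000 * 0.3934718432 * 0.3900 / (2 * 0.8660254038) = -0.9949411554
Term 2 = -0.0350 * 12.9100 * 0.9740915363 * 0.3071567143 = -0.1351929578
Term 3 = 0 (no dividend yield, q = 0)
Theta = -0.9949411554 + (-0.1351929578) + (0.0000000000) = -1.130134

Answer: Theta = -1.130134


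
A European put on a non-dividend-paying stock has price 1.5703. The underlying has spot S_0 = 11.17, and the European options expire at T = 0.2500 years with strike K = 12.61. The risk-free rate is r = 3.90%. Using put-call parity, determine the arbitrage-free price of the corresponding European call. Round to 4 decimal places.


Put-call parity: C - P = S_0 * exp(-qT) - K * exp(-rT).
S_0 * exp(-qT) = 11.1700 * 1.00000000 = 11.17000000
K * exp(-rT) = 12.6100 * 0.99029738 = 12.48764993
C = P + S*exp(-qT) - K*exp(-rT)
C = 1.5703 + 11.17000000 - 12.48764993 = 0.2527

Answer: Call price = 0.2527


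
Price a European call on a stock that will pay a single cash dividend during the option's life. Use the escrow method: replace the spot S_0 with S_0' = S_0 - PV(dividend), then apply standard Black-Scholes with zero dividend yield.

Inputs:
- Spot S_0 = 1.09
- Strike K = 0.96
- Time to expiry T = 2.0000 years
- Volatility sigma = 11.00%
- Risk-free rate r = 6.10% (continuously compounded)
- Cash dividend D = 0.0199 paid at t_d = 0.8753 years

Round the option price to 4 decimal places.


PV(D) = D * exp(-r * t_d) = 0.0199 * 0.94800709 = 0.01886534
S_0' = S_0 - PV(D) = 1.0900 - 0.01886534 = 1.07113466
d1 = (ln(S_0'/K) + (r + sigma^2/2)*T) / (sigma*sqrt(T)) = 1.56618052
d2 = d1 - sigma*sqrt(T) = 1.41061702
exp(-rT) = 0.88514837
N(d1) = 0.94134682; N(d2) = 0.92082122
C = S_0' * N(d1) - K * exp(-rT) * N(d2) = 1.07113466 * 0.94134682 - 0.9600 * 0.88514837 * 0.92082122 = 0.2258

Answer: Price = 0.2258


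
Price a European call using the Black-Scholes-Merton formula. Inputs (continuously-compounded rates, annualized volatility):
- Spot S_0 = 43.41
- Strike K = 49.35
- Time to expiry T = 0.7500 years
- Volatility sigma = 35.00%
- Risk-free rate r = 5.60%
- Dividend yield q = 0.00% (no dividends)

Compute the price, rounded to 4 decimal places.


Answer: Price = 3.7275

Derivation:
d1 = (ln(S/K) + (r - q + 0.5*sigma^2) * T) / (sigma * sqrt(T)) = -0.13298995
d2 = d1 - sigma * sqrt(T) = -0.43609884
exp(-rT) = 0.95886978; exp(-qT) = 1.00000000
C = S_0 * exp(-qT) * N(d1) - K * exp(-rT) * N(d2)
N(d1) = 0.44710066; N(d2) = 0.33138251
C = 43.4100 * 1.00000000 * 0.44710066 - 49.3500 * 0.95886978 * 0.33138251 = 3.7275


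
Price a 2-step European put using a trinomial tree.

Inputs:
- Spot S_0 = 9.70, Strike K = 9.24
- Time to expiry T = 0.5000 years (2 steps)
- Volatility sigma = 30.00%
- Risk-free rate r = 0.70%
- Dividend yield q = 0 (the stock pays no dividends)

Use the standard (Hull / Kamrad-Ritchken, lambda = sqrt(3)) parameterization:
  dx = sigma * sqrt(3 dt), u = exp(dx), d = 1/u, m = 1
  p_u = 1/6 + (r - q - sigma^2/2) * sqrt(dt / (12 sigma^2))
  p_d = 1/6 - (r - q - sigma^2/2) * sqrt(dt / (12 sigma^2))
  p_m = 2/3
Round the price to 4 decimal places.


dt = T/N = 0.250000; dx = sigma*sqrt(3*dt) = 0.259808
u = exp(dx) = 1.296681; d = 1/u = 0.771200
p_u = 0.148384, p_m = 0.666667, p_d = 0.184949
Discount per step: exp(-r*dt) = 0.998252
Stock lattice S(k, j) with j the centered position index:
  k=0: S(0,+0) = 9.7000
  k=1: S(1,-1) = 7.4806; S(1,+0) = 9.7000; S(1,+1) = 12.5778
  k=2: S(2,-2) = 5.7691; S(2,-1) = 7.4806; S(2,+0) = 9.7000; S(2,+1) = 12.5778; S(2,+2) = 16.3094
Terminal payoffs V(N, j) = max(K - S_T, 0):
  V(2,-2) = 3.470931; V(2,-1) = 1.759361; V(2,+0) = 0.000000; V(2,+1) = 0.000000; V(2,+2) = 0.000000
Backward induction: V(k, j) = exp(-r*dt) * [p_u * V(k+1, j+1) + p_m * V(k+1, j) + p_d * V(k+1, j-1)]
  V(1,-1) = exp(-r*dt) * [p_u*0.000000 + p_m*1.759361 + p_d*3.470931] = 1.811681
  V(1,+0) = exp(-r*dt) * [p_u*0.000000 + p_m*0.000000 + p_d*1.759361] = 0.324824
  V(1,+1) = exp(-r*dt) * [p_u*0.000000 + p_m*0.000000 + p_d*0.000000] = 0.000000
  V(0,+0) = exp(-r*dt) * [p_u*0.000000 + p_m*0.324824 + p_d*1.811681] = 0.550654

Answer: Price = V(0,0) = 0.5507


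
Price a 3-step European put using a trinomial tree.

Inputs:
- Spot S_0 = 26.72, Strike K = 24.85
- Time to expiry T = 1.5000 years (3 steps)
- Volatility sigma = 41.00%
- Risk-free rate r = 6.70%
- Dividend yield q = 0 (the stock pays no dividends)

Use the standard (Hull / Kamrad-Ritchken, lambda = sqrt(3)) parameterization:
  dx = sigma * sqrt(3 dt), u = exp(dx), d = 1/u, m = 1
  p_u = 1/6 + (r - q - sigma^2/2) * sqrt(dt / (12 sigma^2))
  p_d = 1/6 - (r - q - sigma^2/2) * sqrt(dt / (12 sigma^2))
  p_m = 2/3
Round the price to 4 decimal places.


Answer: Price = V(0,0) = 2.8750

Derivation:
dt = T/N = 0.500000; dx = sigma*sqrt(3*dt) = 0.502145
u = exp(dx) = 1.652262; d = 1/u = 0.605231
p_u = 0.158178, p_m = 0.666667, p_d = 0.175155
Discount per step: exp(-r*dt) = 0.967055
Stock lattice S(k, j) with j the centered position index:
  k=0: S(0,+0) = 26.7200
  k=1: S(1,-1) = 16.1718; S(1,+0) = 26.7200; S(1,+1) = 44.1484
  k=2: S(2,-2) = 9.7877; S(2,-1) = 16.1718; S(2,+0) = 26.7200; S(2,+1) = 44.1484; S(2,+2) = 72.9448
  k=3: S(3,-3) = 5.9238; S(3,-2) = 9.7877; S(3,-1) = 16.1718; S(3,+0) = 26.7200; S(3,+1) = 44.1484; S(3,+2) = 72.9448; S(3,+3) = 120.5240
Terminal payoffs V(N, j) = max(K - S_T, 0):
  V(3,-3) = 18.926212; V(3,-2) = 15.062348; V(3,-1) = 8.678233; V(3,+0) = 0.000000; V(3,+1) = 0.000000; V(3,+2) = 0.000000; V(3,+3) = 0.000000
Backward induction: V(k, j) = exp(-r*dt) * [p_u * V(k+1, j+1) + p_m * V(k+1, j) + p_d * V(k+1, j-1)]
  V(2,-2) = exp(-r*dt) * [p_u*8.678233 + p_m*15.062348 + p_d*18.926212] = 14.244039
  V(2,-1) = exp(-r*dt) * [p_u*0.000000 + p_m*8.678233 + p_d*15.062348] = 8.146217
  V(2,+0) = exp(-r*dt) * [p_u*0.000000 + p_m*0.000000 + p_d*8.678233] = 1.469960
  V(2,+1) = exp(-r*dt) * [p_u*0.000000 + p_m*0.000000 + p_d*0.000000] = 0.000000
  V(2,+2) = exp(-r*dt) * [p_u*0.000000 + p_m*0.000000 + p_d*0.000000] = 0.000000
  V(1,-1) = exp(-r*dt) * [p_u*1.469960 + p_m*8.146217 + p_d*14.244039] = 7.889471
  V(1,+0) = exp(-r*dt) * [p_u*0.000000 + p_m*1.469960 + p_d*8.146217] = 2.327533
  V(1,+1) = exp(-r*dt) * [p_u*0.000000 + p_m*0.000000 + p_d*1.469960] = 0.248989
  V(0,+0) = exp(-r*dt) * [p_u*0.248989 + p_m*2.327533 + p_d*7.889471] = 2.875011


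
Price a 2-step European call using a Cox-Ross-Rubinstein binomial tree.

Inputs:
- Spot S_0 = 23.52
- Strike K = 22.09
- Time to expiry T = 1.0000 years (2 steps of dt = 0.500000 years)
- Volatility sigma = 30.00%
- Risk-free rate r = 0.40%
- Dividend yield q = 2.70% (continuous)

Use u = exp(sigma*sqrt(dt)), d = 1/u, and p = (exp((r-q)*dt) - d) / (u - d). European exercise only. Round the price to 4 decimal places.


Answer: Price = V(0,0) = 3.1340

Derivation:
dt = T/N = 0.500000
u = exp(sigma*sqrt(dt)) = 1.236311; d = 1/u = 0.808858
p = (exp((r-q)*dt) - d) / (u - d) = 0.420416
Discount per step: exp(-r*dt) = 0.998002
Stock lattice S(k, i) with i counting down-moves:
  k=0: S(0,0) = 23.5200
  k=1: S(1,0) = 29.0780; S(1,1) = 19.0243
  k=2: S(2,0) = 35.9495; S(2,1) = 23.5200; S(2,2) = 15.3880
Terminal payoffs V(N, i) = max(S_T - K, 0):
  V(2,0) = 13.859501; V(2,1) = 1.430000; V(2,2) = 0.000000
Backward induction: V(k, i) = exp(-r*dt) * [p * V(k+1, i) + (1-p) * V(k+1, i+1)].
  V(1,0) = exp(-r*dt) * [p*13.859501 + (1-p)*1.430000] = 6.642258
  V(1,1) = exp(-r*dt) * [p*1.430000 + (1-p)*0.000000] = 0.599993
  V(0,0) = exp(-r*dt) * [p*6.642258 + (1-p)*0.599993] = 3.133981


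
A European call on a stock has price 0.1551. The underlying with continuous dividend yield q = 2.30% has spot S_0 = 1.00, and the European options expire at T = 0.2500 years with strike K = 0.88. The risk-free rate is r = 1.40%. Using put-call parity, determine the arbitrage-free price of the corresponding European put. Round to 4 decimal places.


Put-call parity: C - P = S_0 * exp(-qT) - K * exp(-rT).
S_0 * exp(-qT) = 1.0000 * 0.99426650 = 0.99426650
K * exp(-rT) = 0.8800 * 0.99650612 = 0.87692538
P = C - S*exp(-qT) + K*exp(-rT)
P = 0.1551 - 0.99426650 + 0.87692538 = 0.0378

Answer: Put price = 0.0378
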